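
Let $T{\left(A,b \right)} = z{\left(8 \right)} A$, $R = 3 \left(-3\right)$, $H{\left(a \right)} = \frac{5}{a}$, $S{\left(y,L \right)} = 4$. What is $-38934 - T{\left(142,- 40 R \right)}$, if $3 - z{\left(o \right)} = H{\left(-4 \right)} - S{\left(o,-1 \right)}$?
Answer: $- \frac{80211}{2} \approx -40106.0$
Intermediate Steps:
$z{\left(o \right)} = \frac{33}{4}$ ($z{\left(o \right)} = 3 - \left(\frac{5}{-4} - 4\right) = 3 - \left(5 \left(- \frac{1}{4}\right) - 4\right) = 3 - \left(- \frac{5}{4} - 4\right) = 3 - - \frac{21}{4} = 3 + \frac{21}{4} = \frac{33}{4}$)
$R = -9$
$T{\left(A,b \right)} = \frac{33 A}{4}$
$-38934 - T{\left(142,- 40 R \right)} = -38934 - \frac{33}{4} \cdot 142 = -38934 - \frac{2343}{2} = - \frac{80211}{2}$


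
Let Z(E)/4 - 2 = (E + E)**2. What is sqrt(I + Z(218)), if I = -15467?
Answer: 5*sqrt(29797) ≈ 863.09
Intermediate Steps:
Z(E) = 8 + 16*E**2 (Z(E) = 8 + 4*(E + E)**2 = 8 + 4*(2*E)**2 = 8 + 4*(4*E**2) = 8 + 16*E**2)
sqrt(I + Z(218)) = sqrt(-15467 + (8 + 16*218**2)) = sqrt(-15467 + (8 + 16*47524)) = sqrt(-15467 + (8 + 760384)) = sqrt(-15467 + 760392) = sqrt(744925) = 5*sqrt(29797)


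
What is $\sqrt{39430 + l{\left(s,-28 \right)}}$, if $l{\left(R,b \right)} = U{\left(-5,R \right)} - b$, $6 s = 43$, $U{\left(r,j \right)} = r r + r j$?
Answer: $\frac{\sqrt{1420098}}{6} \approx 198.61$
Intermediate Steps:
$U{\left(r,j \right)} = r^{2} + j r$
$s = \frac{43}{6}$ ($s = \frac{1}{6} \cdot 43 = \frac{43}{6} \approx 7.1667$)
$l{\left(R,b \right)} = 25 - b - 5 R$ ($l{\left(R,b \right)} = - 5 \left(R - 5\right) - b = - 5 \left(-5 + R\right) - b = \left(25 - 5 R\right) - b = 25 - b - 5 R$)
$\sqrt{39430 + l{\left(s,-28 \right)}} = \sqrt{39430 - - \frac{103}{6}} = \sqrt{39430 + \left(25 + 28 - \frac{215}{6}\right)} = \sqrt{39430 + \frac{103}{6}} = \sqrt{\frac{236683}{6}} = \frac{\sqrt{1420098}}{6}$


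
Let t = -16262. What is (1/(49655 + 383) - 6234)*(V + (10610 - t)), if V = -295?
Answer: -8290346752107/50038 ≈ -1.6568e+8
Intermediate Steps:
(1/(49655 + 383) - 6234)*(V + (10610 - t)) = (1/(49655 + 383) - 6234)*(-295 + (10610 - 1*(-16262))) = (1/50038 - 6234)*(-295 + (10610 + 16262)) = (1/50038 - 6234)*(-295 + 26872) = -311936891/50038*26577 = -8290346752107/50038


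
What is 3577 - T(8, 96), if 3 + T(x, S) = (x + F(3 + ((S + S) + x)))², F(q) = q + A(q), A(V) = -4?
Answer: -39269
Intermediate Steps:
F(q) = -4 + q (F(q) = q - 4 = -4 + q)
T(x, S) = -3 + (-1 + 2*S + 2*x)² (T(x, S) = -3 + (x + (-4 + (3 + ((S + S) + x))))² = -3 + (x + (-4 + (3 + (2*S + x))))² = -3 + (x + (-4 + (3 + (x + 2*S))))² = -3 + (x + (-4 + (3 + x + 2*S)))² = -3 + (x + (-1 + x + 2*S))² = -3 + (-1 + 2*S + 2*x)²)
3577 - T(8, 96) = 3577 - (-3 + (-1 + 2*96 + 2*8)²) = 3577 - (-3 + (-1 + 192 + 16)²) = 3577 - (-3 + 207²) = 3577 - (-3 + 42849) = 3577 - 1*42846 = 3577 - 42846 = -39269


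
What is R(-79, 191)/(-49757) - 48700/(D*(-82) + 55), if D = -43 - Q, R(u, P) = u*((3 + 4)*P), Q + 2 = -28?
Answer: -2304762517/55777597 ≈ -41.321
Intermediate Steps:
Q = -30 (Q = -2 - 28 = -30)
R(u, P) = 7*P*u (R(u, P) = u*(7*P) = 7*P*u)
D = -13 (D = -43 - 1*(-30) = -43 + 30 = -13)
R(-79, 191)/(-49757) - 48700/(D*(-82) + 55) = (7*191*(-79))/(-49757) - 48700/(-13*(-82) + 55) = -105623*(-1/49757) - 48700/(1066 + 55) = 105623/49757 - 48700/1121 = -2304762517/55777597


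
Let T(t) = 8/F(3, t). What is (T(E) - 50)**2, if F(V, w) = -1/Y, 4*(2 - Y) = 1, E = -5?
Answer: 4096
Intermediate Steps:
Y = 7/4 (Y = 2 - 1/4*1 = 2 - 1/4 = 7/4 ≈ 1.7500)
F(V, w) = -4/7 (F(V, w) = -1/7/4 = -1*4/7 = -4/7)
T(t) = -14 (T(t) = 8/(-4/7) = 8*(-7/4) = -14)
(T(E) - 50)**2 = (-14 - 50)**2 = (-64)**2 = 4096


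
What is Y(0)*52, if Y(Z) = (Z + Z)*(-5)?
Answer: 0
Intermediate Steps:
Y(Z) = -10*Z (Y(Z) = (2*Z)*(-5) = -10*Z)
Y(0)*52 = -10*0*52 = 0*52 = 0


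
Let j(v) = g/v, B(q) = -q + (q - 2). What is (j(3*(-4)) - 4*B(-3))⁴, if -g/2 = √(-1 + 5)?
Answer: 390625/81 ≈ 4822.5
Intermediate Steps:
g = -4 (g = -2*√(-1 + 5) = -2*√4 = -2*2 = -4)
B(q) = -2 (B(q) = -q + (-2 + q) = -2)
j(v) = -4/v
(j(3*(-4)) - 4*B(-3))⁴ = (-4/(3*(-4)) - 4*(-2))⁴ = (-4/(-12) + 8)⁴ = (-4*(-1/12) + 8)⁴ = (⅓ + 8)⁴ = (25/3)⁴ = 390625/81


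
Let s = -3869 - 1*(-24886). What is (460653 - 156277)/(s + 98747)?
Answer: 76094/29941 ≈ 2.5415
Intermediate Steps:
s = 21017 (s = -3869 + 24886 = 21017)
(460653 - 156277)/(s + 98747) = (460653 - 156277)/(21017 + 98747) = 304376/119764 = 304376*(1/119764) = 76094/29941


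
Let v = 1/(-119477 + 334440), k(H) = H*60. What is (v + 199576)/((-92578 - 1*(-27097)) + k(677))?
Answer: -42901455689/5344195143 ≈ -8.0277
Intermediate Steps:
k(H) = 60*H
v = 1/214963 ≈ 4.6520e-6
(v + 199576)/((-92578 - 1*(-27097)) + k(677)) = (1/214963 + 199576)/((-92578 - 1*(-27097)) + 60*677) = 42901455689/(214963*((-92578 + 27097) + 40620)) = 42901455689/(214963*(-65481 + 40620)) = (42901455689/214963)/(-24861) = (42901455689/214963)*(-1/24861) = -42901455689/5344195143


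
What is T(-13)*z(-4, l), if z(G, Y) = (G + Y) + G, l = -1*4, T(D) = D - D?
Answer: 0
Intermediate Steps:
T(D) = 0
l = -4
z(G, Y) = Y + 2*G
T(-13)*z(-4, l) = 0*(-4 + 2*(-4)) = 0*(-4 - 8) = 0*(-12) = 0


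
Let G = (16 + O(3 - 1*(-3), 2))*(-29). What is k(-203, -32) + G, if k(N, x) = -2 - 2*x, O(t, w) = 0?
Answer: -402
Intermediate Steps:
G = -464 (G = (16 + 0)*(-29) = 16*(-29) = -464)
k(-203, -32) + G = (-2 - 2*(-32)) - 464 = (-2 + 64) - 464 = 62 - 464 = -402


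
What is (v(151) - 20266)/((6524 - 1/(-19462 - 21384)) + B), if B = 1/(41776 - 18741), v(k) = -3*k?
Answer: -19494250391590/6138350831521 ≈ -3.1758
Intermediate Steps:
B = 1/23035 ≈ 4.3412e-5
(v(151) - 20266)/((6524 - 1/(-19462 - 21384)) + B) = (-3*151 - 20266)/((6524 - 1/(-19462 - 21384)) + 1/23035) = (-453 - 20266)/((6524 - 1/(-40846)) + 1/23035) = -20719/((6524 - 1*(-1/40846)) + 1/23035) = -20719/((6524 + 1/40846) + 1/23035) = -20719/(266479305/40846 + 1/23035) = -20719/6138350831521/940887610 = -20719*940887610/6138350831521 = -19494250391590/6138350831521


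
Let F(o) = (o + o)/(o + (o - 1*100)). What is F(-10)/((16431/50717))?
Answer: 50717/98586 ≈ 0.51444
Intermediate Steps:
F(o) = 2*o/(-100 + 2*o) (F(o) = (2*o)/(o + (o - 100)) = (2*o)/(o + (-100 + o)) = (2*o)/(-100 + 2*o) = 2*o/(-100 + 2*o))
F(-10)/((16431/50717)) = (-10/(-50 - 10))/((16431/50717)) = (-10/(-60))/((16431*(1/50717))) = (-10*(-1/60))/(16431/50717) = (⅙)*(50717/16431) = 50717/98586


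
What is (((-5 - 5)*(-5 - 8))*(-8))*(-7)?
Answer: 7280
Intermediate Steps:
(((-5 - 5)*(-5 - 8))*(-8))*(-7) = (-10*(-13)*(-8))*(-7) = (130*(-8))*(-7) = -1040*(-7) = 7280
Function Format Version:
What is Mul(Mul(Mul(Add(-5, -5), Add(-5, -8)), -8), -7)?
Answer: 7280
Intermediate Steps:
Mul(Mul(Mul(Add(-5, -5), Add(-5, -8)), -8), -7) = Mul(Mul(Mul(-10, -13), -8), -7) = Mul(Mul(130, -8), -7) = Mul(-1040, -7) = 7280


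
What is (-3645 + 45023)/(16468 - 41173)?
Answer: -41378/24705 ≈ -1.6749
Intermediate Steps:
(-3645 + 45023)/(16468 - 41173) = 41378/(-24705) = 41378*(-1/24705) = -41378/24705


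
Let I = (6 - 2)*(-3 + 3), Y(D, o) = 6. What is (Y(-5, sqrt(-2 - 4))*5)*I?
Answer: 0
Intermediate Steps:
I = 0 (I = 4*0 = 0)
(Y(-5, sqrt(-2 - 4))*5)*I = (6*5)*0 = 30*0 = 0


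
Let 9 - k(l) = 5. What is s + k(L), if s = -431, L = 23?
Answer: -427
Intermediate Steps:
k(l) = 4 (k(l) = 9 - 1*5 = 9 - 5 = 4)
s + k(L) = -431 + 4 = -427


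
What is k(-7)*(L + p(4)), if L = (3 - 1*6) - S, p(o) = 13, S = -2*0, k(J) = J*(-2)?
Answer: 140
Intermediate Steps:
k(J) = -2*J
S = 0
L = -3 (L = (3 - 1*6) - 1*0 = (3 - 6) + 0 = -3 + 0 = -3)
k(-7)*(L + p(4)) = (-2*(-7))*(-3 + 13) = 14*10 = 140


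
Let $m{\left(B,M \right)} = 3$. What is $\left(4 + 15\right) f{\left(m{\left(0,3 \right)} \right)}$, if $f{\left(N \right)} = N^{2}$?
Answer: $171$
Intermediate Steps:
$\left(4 + 15\right) f{\left(m{\left(0,3 \right)} \right)} = \left(4 + 15\right) 3^{2} = 19 \cdot 9 = 171$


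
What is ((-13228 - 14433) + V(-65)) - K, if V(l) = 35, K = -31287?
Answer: 3661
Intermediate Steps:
((-13228 - 14433) + V(-65)) - K = ((-13228 - 14433) + 35) - 1*(-31287) = (-27661 + 35) + 31287 = -27626 + 31287 = 3661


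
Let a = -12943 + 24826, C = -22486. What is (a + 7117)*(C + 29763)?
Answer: 138263000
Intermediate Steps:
a = 11883
(a + 7117)*(C + 29763) = (11883 + 7117)*(-22486 + 29763) = 19000*7277 = 138263000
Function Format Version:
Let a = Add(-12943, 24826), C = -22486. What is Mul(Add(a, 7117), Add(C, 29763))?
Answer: 138263000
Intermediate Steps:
a = 11883
Mul(Add(a, 7117), Add(C, 29763)) = Mul(Add(11883, 7117), Add(-22486, 29763)) = Mul(19000, 7277) = 138263000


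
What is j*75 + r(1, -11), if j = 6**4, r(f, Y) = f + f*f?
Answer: 97202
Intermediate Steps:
r(f, Y) = f + f**2
j = 1296
j*75 + r(1, -11) = 1296*75 + 1*(1 + 1) = 97200 + 1*2 = 97200 + 2 = 97202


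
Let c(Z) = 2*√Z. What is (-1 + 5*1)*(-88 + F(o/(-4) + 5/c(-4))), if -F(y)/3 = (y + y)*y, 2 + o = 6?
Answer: -677/2 - 60*I ≈ -338.5 - 60.0*I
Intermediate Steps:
o = 4 (o = -2 + 6 = 4)
F(y) = -6*y² (F(y) = -3*(y + y)*y = -3*2*y*y = -6*y²)
(-1 + 5*1)*(-88 + F(o/(-4) + 5/c(-4))) = (-1 + 5*1)*(-88 - 6*(4/(-4) + 5/((2*√(-4))))²) = (-1 + 5)*(-88 - 6*(4*(-¼) + 5/((2*(2*I))))²) = 4*(-88 - 6*(-1 + 5/((4*I)))²) = 4*(-88 - 6*(-1 + 5*(-I/4))²) = 4*(-88 - 6*(-1 - 5*I/4)²) = -352 - 24*(-1 - 5*I/4)²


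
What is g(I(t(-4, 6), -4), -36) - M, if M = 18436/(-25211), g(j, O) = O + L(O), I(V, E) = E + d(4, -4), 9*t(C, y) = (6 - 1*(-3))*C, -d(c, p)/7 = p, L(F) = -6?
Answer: -1040426/25211 ≈ -41.269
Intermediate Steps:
d(c, p) = -7*p
t(C, y) = C (t(C, y) = ((6 - 1*(-3))*C)/9 = ((6 + 3)*C)/9 = (9*C)/9 = C)
I(V, E) = 28 + E (I(V, E) = E - 7*(-4) = E + 28 = 28 + E)
g(j, O) = -6 + O (g(j, O) = O - 6 = -6 + O)
M = -18436/25211 (M = 18436*(-1/25211) = -18436/25211 ≈ -0.73127)
g(I(t(-4, 6), -4), -36) - M = (-6 - 36) - 1*(-18436/25211) = -42 + 18436/25211 = -1040426/25211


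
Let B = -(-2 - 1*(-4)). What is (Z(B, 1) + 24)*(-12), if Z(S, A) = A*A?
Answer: -300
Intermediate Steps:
B = -2 (B = -(-2 + 4) = -1*2 = -2)
Z(S, A) = A²
(Z(B, 1) + 24)*(-12) = (1² + 24)*(-12) = (1 + 24)*(-12) = 25*(-12) = -300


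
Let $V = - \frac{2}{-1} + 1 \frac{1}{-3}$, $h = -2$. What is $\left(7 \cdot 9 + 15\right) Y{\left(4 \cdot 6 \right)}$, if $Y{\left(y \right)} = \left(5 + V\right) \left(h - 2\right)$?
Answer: $-2080$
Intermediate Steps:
$V = \frac{5}{3}$ ($V = \left(-2\right) \left(-1\right) + 1 \left(- \frac{1}{3}\right) = 2 - \frac{1}{3} = \frac{5}{3} \approx 1.6667$)
$Y{\left(y \right)} = - \frac{80}{3}$ ($Y{\left(y \right)} = \left(5 + \frac{5}{3}\right) \left(-2 - 2\right) = \frac{20}{3} \left(-4\right) = - \frac{80}{3}$)
$\left(7 \cdot 9 + 15\right) Y{\left(4 \cdot 6 \right)} = \left(7 \cdot 9 + 15\right) \left(- \frac{80}{3}\right) = \left(63 + 15\right) \left(- \frac{80}{3}\right) = 78 \left(- \frac{80}{3}\right) = -2080$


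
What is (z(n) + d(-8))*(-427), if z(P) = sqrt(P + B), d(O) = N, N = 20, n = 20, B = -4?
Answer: -10248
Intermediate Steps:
d(O) = 20
z(P) = sqrt(-4 + P) (z(P) = sqrt(P - 4) = sqrt(-4 + P))
(z(n) + d(-8))*(-427) = (sqrt(-4 + 20) + 20)*(-427) = (sqrt(16) + 20)*(-427) = (4 + 20)*(-427) = 24*(-427) = -10248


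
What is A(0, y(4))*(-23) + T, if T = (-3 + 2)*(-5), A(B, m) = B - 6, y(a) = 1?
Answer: 143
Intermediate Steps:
A(B, m) = -6 + B
T = 5 (T = -1*(-5) = 5)
A(0, y(4))*(-23) + T = (-6 + 0)*(-23) + 5 = -6*(-23) + 5 = 138 + 5 = 143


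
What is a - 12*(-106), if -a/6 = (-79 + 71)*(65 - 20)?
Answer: 3432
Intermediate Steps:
a = 2160 (a = -6*(-79 + 71)*(65 - 20) = -(-48)*45 = -6*(-360) = 2160)
a - 12*(-106) = 2160 - 12*(-106) = 2160 + 1272 = 3432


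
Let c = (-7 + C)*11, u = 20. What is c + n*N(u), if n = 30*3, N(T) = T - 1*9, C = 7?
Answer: 990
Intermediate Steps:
N(T) = -9 + T (N(T) = T - 9 = -9 + T)
c = 0 (c = (-7 + 7)*11 = 0*11 = 0)
n = 90
c + n*N(u) = 0 + 90*(-9 + 20) = 0 + 90*11 = 0 + 990 = 990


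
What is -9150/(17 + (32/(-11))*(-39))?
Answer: -20130/287 ≈ -70.139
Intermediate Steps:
-9150/(17 + (32/(-11))*(-39)) = -9150/(17 + (32*(-1/11))*(-39)) = -9150/(17 - 32/11*(-39)) = -9150/(17 + 1248/11) = -9150/1435/11 = -9150*11/1435 = -20130/287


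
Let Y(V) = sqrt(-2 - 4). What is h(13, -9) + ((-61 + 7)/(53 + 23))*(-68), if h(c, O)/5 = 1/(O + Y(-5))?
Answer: 26337/551 - 5*I*sqrt(6)/87 ≈ 47.799 - 0.14078*I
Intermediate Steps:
Y(V) = I*sqrt(6) (Y(V) = sqrt(-6) = I*sqrt(6))
h(c, O) = 5/(O + I*sqrt(6))
h(13, -9) + ((-61 + 7)/(53 + 23))*(-68) = 5/(-9 + I*sqrt(6)) + ((-61 + 7)/(53 + 23))*(-68) = 5/(-9 + I*sqrt(6)) - 54/76*(-68) = 5/(-9 + I*sqrt(6)) - 54*1/76*(-68) = 5/(-9 + I*sqrt(6)) - 27/38*(-68) = 5/(-9 + I*sqrt(6)) + 918/19 = 918/19 + 5/(-9 + I*sqrt(6))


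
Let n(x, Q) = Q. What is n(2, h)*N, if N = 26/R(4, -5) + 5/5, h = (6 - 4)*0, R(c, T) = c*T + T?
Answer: 0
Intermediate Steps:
R(c, T) = T + T*c (R(c, T) = T*c + T = T + T*c)
h = 0 (h = 2*0 = 0)
N = -1/25 (N = 26/((-5*(1 + 4))) + 5/5 = 26/((-5*5)) + 5*(⅕) = 26/(-25) + 1 = 26*(-1/25) + 1 = -26/25 + 1 = -1/25 ≈ -0.040000)
n(2, h)*N = 0*(-1/25) = 0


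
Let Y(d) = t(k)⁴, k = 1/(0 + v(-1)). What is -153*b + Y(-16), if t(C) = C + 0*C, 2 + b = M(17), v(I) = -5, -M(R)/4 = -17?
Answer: -6311249/625 ≈ -10098.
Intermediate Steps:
M(R) = 68 (M(R) = -4*(-17) = 68)
b = 66 (b = -2 + 68 = 66)
k = -⅕ (k = 1/(0 - 5) = 1/(-5) = -⅕ ≈ -0.20000)
t(C) = C (t(C) = C + 0 = C)
Y(d) = 1/625 (Y(d) = (-⅕)⁴ = 1/625)
-153*b + Y(-16) = -153*66 + 1/625 = -10098 + 1/625 = -6311249/625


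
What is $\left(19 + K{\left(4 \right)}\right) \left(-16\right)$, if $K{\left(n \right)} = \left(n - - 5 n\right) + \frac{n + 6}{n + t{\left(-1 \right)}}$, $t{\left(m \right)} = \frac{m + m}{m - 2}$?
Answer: $- \frac{5056}{7} \approx -722.29$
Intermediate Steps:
$t{\left(m \right)} = \frac{2 m}{-2 + m}$
$K{\left(n \right)} = 6 n + \frac{6 + n}{\frac{2}{3} + n}$ ($K{\left(n \right)} = \left(n - - 5 n\right) + \frac{n + 6}{n + 2 \left(-1\right) \frac{1}{-2 - 1}} = \left(n + 5 n\right) + \frac{6 + n}{n + 2 \left(-1\right) \frac{1}{-3}} = 6 n + \frac{6 + n}{n + 2 \left(-1\right) \left(- \frac{1}{3}\right)} = 6 n + \frac{6 + n}{n + \frac{2}{3}} = 6 n + \frac{6 + n}{\frac{2}{3} + n}$)
$\left(19 + K{\left(4 \right)}\right) \left(-16\right) = \left(19 + \frac{3 \left(6 + 5 \cdot 4 + 6 \cdot 4^{2}\right)}{2 + 3 \cdot 4}\right) \left(-16\right) = \left(19 + \frac{3 \left(6 + 20 + 6 \cdot 16\right)}{2 + 12}\right) \left(-16\right) = \left(19 + \frac{3 \left(6 + 20 + 96\right)}{14}\right) \left(-16\right) = \left(19 + 3 \cdot \frac{1}{14} \cdot 122\right) \left(-16\right) = \left(19 + \frac{183}{7}\right) \left(-16\right) = \frac{316}{7} \left(-16\right) = - \frac{5056}{7}$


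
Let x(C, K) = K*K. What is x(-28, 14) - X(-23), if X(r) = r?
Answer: 219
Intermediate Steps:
x(C, K) = K**2
x(-28, 14) - X(-23) = 14**2 - 1*(-23) = 196 + 23 = 219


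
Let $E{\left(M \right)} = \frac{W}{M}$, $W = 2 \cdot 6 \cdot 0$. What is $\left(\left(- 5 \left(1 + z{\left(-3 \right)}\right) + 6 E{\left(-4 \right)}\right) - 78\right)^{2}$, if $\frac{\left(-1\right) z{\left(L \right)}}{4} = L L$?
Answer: $9409$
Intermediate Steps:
$z{\left(L \right)} = - 4 L^{2}$ ($z{\left(L \right)} = - 4 L L = - 4 L^{2}$)
$W = 0$ ($W = 12 \cdot 0 = 0$)
$E{\left(M \right)} = 0$ ($E{\left(M \right)} = \frac{0}{M} = 0$)
$\left(\left(- 5 \left(1 + z{\left(-3 \right)}\right) + 6 E{\left(-4 \right)}\right) - 78\right)^{2} = \left(\left(- 5 \left(1 - 4 \left(-3\right)^{2}\right) + 6 \cdot 0\right) - 78\right)^{2} = \left(\left(- 5 \left(1 - 36\right) + 0\right) - 78\right)^{2} = \left(\left(\left(-5\right) \left(-35\right) + 0\right) - 78\right)^{2} = \left(\left(175 + 0\right) - 78\right)^{2} = \left(175 - 78\right)^{2} = 97^{2} = 9409$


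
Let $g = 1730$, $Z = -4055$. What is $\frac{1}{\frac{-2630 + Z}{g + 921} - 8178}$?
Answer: $- \frac{2651}{21686563} \approx -0.00012224$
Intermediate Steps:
$\frac{1}{\frac{-2630 + Z}{g + 921} - 8178} = \frac{1}{\frac{-2630 - 4055}{1730 + 921} - 8178} = \frac{1}{- \frac{6685}{2651} - 8178} = \frac{1}{- \frac{21686563}{2651}} = - \frac{2651}{21686563}$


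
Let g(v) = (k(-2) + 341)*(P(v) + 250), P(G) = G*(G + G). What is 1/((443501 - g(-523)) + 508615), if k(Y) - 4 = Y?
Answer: -1/186774528 ≈ -5.3540e-9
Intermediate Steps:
P(G) = 2*G² (P(G) = G*(2*G) = 2*G²)
k(Y) = 4 + Y
g(v) = 85750 + 686*v² (g(v) = ((4 - 2) + 341)*(2*v² + 250) = (2 + 341)*(250 + 2*v²) = 343*(250 + 2*v²) = 85750 + 686*v²)
1/((443501 - g(-523)) + 508615) = 1/((443501 - (85750 + 686*(-523)²)) + 508615) = 1/((443501 - (85750 + 686*273529)) + 508615) = 1/((443501 - (85750 + 187640894)) + 508615) = 1/((443501 - 1*187726644) + 508615) = 1/((443501 - 187726644) + 508615) = 1/(-187283143 + 508615) = 1/(-186774528) = -1/186774528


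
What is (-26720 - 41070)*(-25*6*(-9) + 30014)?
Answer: -2126165560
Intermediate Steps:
(-26720 - 41070)*(-25*6*(-9) + 30014) = -67790*(-150*(-9) + 30014) = -67790*(1350 + 30014) = -67790*31364 = -2126165560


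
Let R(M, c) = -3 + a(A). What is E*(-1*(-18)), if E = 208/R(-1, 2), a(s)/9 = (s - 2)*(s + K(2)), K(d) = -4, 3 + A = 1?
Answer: 1248/71 ≈ 17.577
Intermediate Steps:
A = -2 (A = -3 + 1 = -2)
a(s) = 9*(-4 + s)*(-2 + s) (a(s) = 9*((s - 2)*(s - 4)) = 9*((-2 + s)*(-4 + s)) = 9*((-4 + s)*(-2 + s)) = 9*(-4 + s)*(-2 + s))
R(M, c) = 213 (R(M, c) = -3 + (72 - 54*(-2) + 9*(-2)²) = -3 + (72 + 108 + 9*4) = -3 + (72 + 108 + 36) = -3 + 216 = 213)
E = 208/213 ≈ 0.97653
E*(-1*(-18)) = 208*(-1*(-18))/213 = (208/213)*18 = 1248/71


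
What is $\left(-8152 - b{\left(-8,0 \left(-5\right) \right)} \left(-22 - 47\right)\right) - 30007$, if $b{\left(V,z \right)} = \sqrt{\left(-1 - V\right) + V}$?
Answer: $-38159 + 69 i \approx -38159.0 + 69.0 i$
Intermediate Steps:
$b{\left(V,z \right)} = i$ ($b{\left(V,z \right)} = \sqrt{-1} = i$)
$\left(-8152 - b{\left(-8,0 \left(-5\right) \right)} \left(-22 - 47\right)\right) - 30007 = \left(-8152 - i \left(-22 - 47\right)\right) - 30007 = \left(-8152 - i \left(-69\right)\right) - 30007 = \left(-8152 - - 69 i\right) - 30007 = \left(-8152 + 69 i\right) - 30007 = -38159 + 69 i$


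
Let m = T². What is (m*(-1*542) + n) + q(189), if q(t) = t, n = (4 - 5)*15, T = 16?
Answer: -138578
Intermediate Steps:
n = -15 (n = -1*15 = -15)
m = 256 (m = 16² = 256)
(m*(-1*542) + n) + q(189) = (256*(-1*542) - 15) + 189 = (256*(-542) - 15) + 189 = (-138752 - 15) + 189 = -138767 + 189 = -138578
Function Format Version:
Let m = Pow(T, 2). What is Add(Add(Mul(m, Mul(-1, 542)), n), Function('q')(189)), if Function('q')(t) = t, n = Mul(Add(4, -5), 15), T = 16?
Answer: -138578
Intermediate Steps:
n = -15 (n = Mul(-1, 15) = -15)
m = 256 (m = Pow(16, 2) = 256)
Add(Add(Mul(m, Mul(-1, 542)), n), Function('q')(189)) = Add(Add(Mul(256, Mul(-1, 542)), -15), 189) = Add(Add(Mul(256, -542), -15), 189) = Add(Add(-138752, -15), 189) = Add(-138767, 189) = -138578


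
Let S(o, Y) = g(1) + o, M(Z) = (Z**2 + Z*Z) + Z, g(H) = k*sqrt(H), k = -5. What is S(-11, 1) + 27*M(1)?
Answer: 65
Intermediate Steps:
g(H) = -5*sqrt(H)
M(Z) = Z + 2*Z**2 (M(Z) = (Z**2 + Z**2) + Z = 2*Z**2 + Z = Z + 2*Z**2)
S(o, Y) = -5 + o (S(o, Y) = -5*sqrt(1) + o = -5*1 + o = -5 + o)
S(-11, 1) + 27*M(1) = (-5 - 11) + 27*(1*(1 + 2*1)) = -16 + 27*(1*(1 + 2)) = -16 + 27*(1*3) = -16 + 27*3 = -16 + 81 = 65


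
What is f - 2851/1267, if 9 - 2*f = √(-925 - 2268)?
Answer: 5701/2534 - I*√3193/2 ≈ 2.2498 - 28.253*I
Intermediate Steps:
f = 9/2 - I*√3193/2 (f = 9/2 - √(-925 - 2268)/2 = 9/2 - I*√3193/2 ≈ 4.5 - 28.253*I)
f - 2851/1267 = (9/2 - I*√3193/2) - 2851/1267 = 5701/2534 - I*√3193/2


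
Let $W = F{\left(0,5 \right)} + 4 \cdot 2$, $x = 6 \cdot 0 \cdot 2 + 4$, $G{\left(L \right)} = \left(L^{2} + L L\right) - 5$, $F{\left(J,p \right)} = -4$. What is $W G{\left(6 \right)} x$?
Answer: $1072$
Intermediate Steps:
$G{\left(L \right)} = -5 + 2 L^{2}$ ($G{\left(L \right)} = \left(L^{2} + L^{2}\right) - 5 = 2 L^{2} - 5 = -5 + 2 L^{2}$)
$x = 4$ ($x = 0 \cdot 2 + 4 = 0 + 4 = 4$)
$W = 4$ ($W = -4 + 4 \cdot 2 = -4 + 8 = 4$)
$W G{\left(6 \right)} x = 4 \left(-5 + 2 \cdot 6^{2}\right) 4 = 4 \left(-5 + 2 \cdot 36\right) 4 = 4 \left(-5 + 72\right) 4 = 4 \cdot 67 \cdot 4 = 268 \cdot 4 = 1072$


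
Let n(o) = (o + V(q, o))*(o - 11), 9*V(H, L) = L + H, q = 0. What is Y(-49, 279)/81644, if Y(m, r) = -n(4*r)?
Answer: -342550/20411 ≈ -16.783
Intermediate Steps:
V(H, L) = H/9 + L/9 (V(H, L) = (L + H)/9 = (H + L)/9 = H/9 + L/9)
n(o) = 10*o*(-11 + o)/9 (n(o) = (o + ((⅑)*0 + o/9))*(o - 11) = (o + (0 + o/9))*(-11 + o) = (o + o/9)*(-11 + o) = (10*o/9)*(-11 + o) = 10*o*(-11 + o)/9)
Y(m, r) = -40*r*(-11 + 4*r)/9 (Y(m, r) = -10*4*r*(-11 + 4*r)/9 = -40*r*(-11 + 4*r)/9)
Y(-49, 279)/81644 = ((40/9)*279*(11 - 4*279))/81644 = ((40/9)*279*(11 - 1116))*(1/81644) = ((40/9)*279*(-1105))*(1/81644) = -1370200*1/81644 = -342550/20411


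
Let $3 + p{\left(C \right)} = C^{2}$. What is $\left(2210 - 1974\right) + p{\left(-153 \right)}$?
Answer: $23642$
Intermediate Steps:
$p{\left(C \right)} = -3 + C^{2}$
$\left(2210 - 1974\right) + p{\left(-153 \right)} = \left(2210 - 1974\right) - \left(3 - \left(-153\right)^{2}\right) = 236 + \left(-3 + 23409\right) = 236 + 23406 = 23642$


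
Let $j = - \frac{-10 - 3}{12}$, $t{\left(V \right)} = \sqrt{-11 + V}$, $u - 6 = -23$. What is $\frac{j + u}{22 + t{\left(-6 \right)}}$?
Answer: $- \frac{2101}{3006} + \frac{191 i \sqrt{17}}{6012} \approx -0.69894 + 0.13099 i$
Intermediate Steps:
$u = -17$ ($u = 6 - 23 = -17$)
$j = \frac{13}{12}$ ($j = - \frac{-13}{12} = \left(-1\right) \left(- \frac{13}{12}\right) = \frac{13}{12} \approx 1.0833$)
$\frac{j + u}{22 + t{\left(-6 \right)}} = \frac{\frac{13}{12} - 17}{22 + \sqrt{-11 - 6}} = - \frac{191}{12 \left(22 + \sqrt{-17}\right)} = - \frac{191}{12 \left(22 + i \sqrt{17}\right)}$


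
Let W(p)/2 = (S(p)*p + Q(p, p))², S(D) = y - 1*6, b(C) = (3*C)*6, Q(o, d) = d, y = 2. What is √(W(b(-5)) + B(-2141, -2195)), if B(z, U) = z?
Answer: √143659 ≈ 379.02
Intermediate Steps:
b(C) = 18*C
S(D) = -4 (S(D) = 2 - 1*6 = 2 - 6 = -4)
W(p) = 18*p² (W(p) = 2*(-4*p + p)² = 2*(-3*p)² = 2*(9*p²) = 18*p²)
√(W(b(-5)) + B(-2141, -2195)) = √(18*(18*(-5))² - 2141) = √(18*(-90)² - 2141) = √(18*8100 - 2141) = √(145800 - 2141) = √143659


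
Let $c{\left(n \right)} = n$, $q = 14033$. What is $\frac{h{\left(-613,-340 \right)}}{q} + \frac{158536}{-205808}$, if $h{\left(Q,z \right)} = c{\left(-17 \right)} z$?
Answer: $- \frac{6810299}{19000682} \approx -0.35842$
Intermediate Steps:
$h{\left(Q,z \right)} = - 17 z$
$\frac{h{\left(-613,-340 \right)}}{q} + \frac{158536}{-205808} = \frac{\left(-17\right) \left(-340\right)}{14033} + \frac{158536}{-205808} = 5780 \cdot \frac{1}{14033} + 158536 \left(- \frac{1}{205808}\right) = \frac{5780}{14033} - \frac{1043}{1354} = - \frac{6810299}{19000682}$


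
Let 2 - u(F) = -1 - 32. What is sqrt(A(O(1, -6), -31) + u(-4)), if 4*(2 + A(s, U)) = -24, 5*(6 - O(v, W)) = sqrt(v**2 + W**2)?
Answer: 3*sqrt(3) ≈ 5.1962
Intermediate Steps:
O(v, W) = 6 - sqrt(W**2 + v**2)/5 (O(v, W) = 6 - sqrt(v**2 + W**2)/5 = 6 - sqrt(W**2 + v**2)/5)
A(s, U) = -8 (A(s, U) = -2 + (1/4)*(-24) = -2 - 6 = -8)
u(F) = 35 (u(F) = 2 - (-1 - 32) = 2 - 1*(-33) = 2 + 33 = 35)
sqrt(A(O(1, -6), -31) + u(-4)) = sqrt(-8 + 35) = sqrt(27) = 3*sqrt(3)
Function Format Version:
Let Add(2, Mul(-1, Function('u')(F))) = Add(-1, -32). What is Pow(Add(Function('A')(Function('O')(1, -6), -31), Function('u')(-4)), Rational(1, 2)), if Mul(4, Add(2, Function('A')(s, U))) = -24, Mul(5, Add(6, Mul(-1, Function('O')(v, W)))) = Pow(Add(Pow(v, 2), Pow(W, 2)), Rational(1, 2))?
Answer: Mul(3, Pow(3, Rational(1, 2))) ≈ 5.1962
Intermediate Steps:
Function('O')(v, W) = Add(6, Mul(Rational(-1, 5), Pow(Add(Pow(W, 2), Pow(v, 2)), Rational(1, 2)))) (Function('O')(v, W) = Add(6, Mul(Rational(-1, 5), Pow(Add(Pow(v, 2), Pow(W, 2)), Rational(1, 2)))) = Add(6, Mul(Rational(-1, 5), Pow(Add(Pow(W, 2), Pow(v, 2)), Rational(1, 2)))))
Function('A')(s, U) = -8 (Function('A')(s, U) = Add(-2, Mul(Rational(1, 4), -24)) = Add(-2, -6) = -8)
Function('u')(F) = 35 (Function('u')(F) = Add(2, Mul(-1, Add(-1, -32))) = Add(2, Mul(-1, -33)) = Add(2, 33) = 35)
Pow(Add(Function('A')(Function('O')(1, -6), -31), Function('u')(-4)), Rational(1, 2)) = Pow(Add(-8, 35), Rational(1, 2)) = Pow(27, Rational(1, 2)) = Mul(3, Pow(3, Rational(1, 2)))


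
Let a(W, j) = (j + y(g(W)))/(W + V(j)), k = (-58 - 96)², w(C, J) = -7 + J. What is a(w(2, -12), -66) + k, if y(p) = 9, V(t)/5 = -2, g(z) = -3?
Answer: 687821/29 ≈ 23718.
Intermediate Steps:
V(t) = -10 (V(t) = 5*(-2) = -10)
k = 23716 (k = (-154)² = 23716)
a(W, j) = (9 + j)/(-10 + W) (a(W, j) = (j + 9)/(W - 10) = (9 + j)/(-10 + W))
a(w(2, -12), -66) + k = (9 - 66)/(-10 + (-7 - 12)) + 23716 = -57/(-10 - 19) + 23716 = -57/(-29) + 23716 = -1/29*(-57) + 23716 = 57/29 + 23716 = 687821/29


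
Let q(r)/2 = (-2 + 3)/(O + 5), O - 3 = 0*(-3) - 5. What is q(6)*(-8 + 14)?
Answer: 4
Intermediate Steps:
O = -2 (O = 3 + (0*(-3) - 5) = 3 + (0 - 5) = 3 - 5 = -2)
q(r) = 2/3 (q(r) = 2*((-2 + 3)/(-2 + 5)) = 2*(1/3) = 2/3)
q(6)*(-8 + 14) = 2*(-8 + 14)/3 = (2/3)*6 = 4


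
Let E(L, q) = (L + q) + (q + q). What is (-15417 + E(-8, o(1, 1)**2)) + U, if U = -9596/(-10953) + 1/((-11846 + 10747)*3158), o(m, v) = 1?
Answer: -586217706570893/38013941826 ≈ -15421.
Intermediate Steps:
U = 33304269679/38013941826 (U = -9596*(-1/10953) + (1/3158)/(-1099) = 9596/10953 - 1/1099*1/3158 = 9596/10953 - 1/3470642 = 33304269679/38013941826 ≈ 0.87611)
E(L, q) = L + 3*q (E(L, q) = (L + q) + 2*q = L + 3*q)
(-15417 + E(-8, o(1, 1)**2)) + U = (-15417 + (-8 + 3*1**2)) + 33304269679/38013941826 = (-15417 + (-8 + 3*1)) + 33304269679/38013941826 = (-15417 + (-8 + 3)) + 33304269679/38013941826 = (-15417 - 5) + 33304269679/38013941826 = -15422 + 33304269679/38013941826 = -586217706570893/38013941826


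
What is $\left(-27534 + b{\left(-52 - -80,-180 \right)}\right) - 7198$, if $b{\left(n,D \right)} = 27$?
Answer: $-34705$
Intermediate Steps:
$\left(-27534 + b{\left(-52 - -80,-180 \right)}\right) - 7198 = \left(-27534 + 27\right) - 7198 = -27507 - 7198 = -34705$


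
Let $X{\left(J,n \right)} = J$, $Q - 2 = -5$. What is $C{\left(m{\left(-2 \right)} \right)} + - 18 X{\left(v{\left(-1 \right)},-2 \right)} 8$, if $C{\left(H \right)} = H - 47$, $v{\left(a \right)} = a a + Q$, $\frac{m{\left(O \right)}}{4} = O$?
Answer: $233$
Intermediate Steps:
$Q = -3$ ($Q = 2 - 5 = -3$)
$m{\left(O \right)} = 4 O$
$v{\left(a \right)} = -3 + a^{2}$ ($v{\left(a \right)} = a a - 3 = a^{2} - 3 = -3 + a^{2}$)
$C{\left(H \right)} = -47 + H$ ($C{\left(H \right)} = H - 47 = -47 + H$)
$C{\left(m{\left(-2 \right)} \right)} + - 18 X{\left(v{\left(-1 \right)},-2 \right)} 8 = \left(-47 + 4 \left(-2\right)\right) + - 18 \left(-3 + \left(-1\right)^{2}\right) 8 = \left(-47 - 8\right) + - 18 \left(-3 + 1\right) 8 = -55 + \left(-18\right) \left(-2\right) 8 = -55 + 36 \cdot 8 = -55 + 288 = 233$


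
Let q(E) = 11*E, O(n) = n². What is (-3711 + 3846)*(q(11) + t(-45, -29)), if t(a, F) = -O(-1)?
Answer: 16200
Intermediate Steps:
t(a, F) = -1 (t(a, F) = -1*(-1)² = -1*1 = -1)
(-3711 + 3846)*(q(11) + t(-45, -29)) = (-3711 + 3846)*(11*11 - 1) = 135*(121 - 1) = 135*120 = 16200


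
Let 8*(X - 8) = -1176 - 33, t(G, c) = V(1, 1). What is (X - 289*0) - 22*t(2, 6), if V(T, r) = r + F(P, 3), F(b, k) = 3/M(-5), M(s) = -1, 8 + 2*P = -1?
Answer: -793/8 ≈ -99.125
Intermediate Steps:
P = -9/2 (P = -4 + (½)*(-1) = -4 - ½ = -9/2 ≈ -4.5000)
F(b, k) = -3 (F(b, k) = 3/(-1) = 3*(-1) = -3)
V(T, r) = -3 + r (V(T, r) = r - 3 = -3 + r)
t(G, c) = -2 (t(G, c) = -3 + 1 = -2)
X = -1145/8 (X = 8 + (-1176 - 33)/8 = 8 + (⅛)*(-1209) = 8 - 1209/8 = -1145/8 ≈ -143.13)
(X - 289*0) - 22*t(2, 6) = (-1145/8 - 289*0) - 22*(-2) = (-1145/8 + 0) + 44 = -1145/8 + 44 = -793/8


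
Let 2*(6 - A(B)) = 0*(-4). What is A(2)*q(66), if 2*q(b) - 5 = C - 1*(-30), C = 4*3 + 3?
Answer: 150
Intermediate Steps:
C = 15 (C = 12 + 3 = 15)
A(B) = 6 (A(B) = 6 - 0*(-4) = 6 - ½*0 = 6 + 0 = 6)
q(b) = 25 (q(b) = 5/2 + (15 - 1*(-30))/2 = 5/2 + (15 + 30)/2 = 5/2 + (½)*45 = 5/2 + 45/2 = 25)
A(2)*q(66) = 6*25 = 150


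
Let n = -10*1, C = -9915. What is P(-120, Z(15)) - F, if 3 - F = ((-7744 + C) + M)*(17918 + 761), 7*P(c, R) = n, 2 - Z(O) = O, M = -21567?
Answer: -5128917209/7 ≈ -7.3270e+8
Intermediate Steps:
Z(O) = 2 - O
n = -10
P(c, R) = -10/7 (P(c, R) = (⅐)*(-10) = -10/7)
F = 732702457 (F = 3 - ((-7744 - 9915) - 21567)*(17918 + 761) = 3 - (-17659 - 21567)*18679 = 3 - (-39226)*18679 = 3 - 1*(-732702454) = 3 + 732702454 = 732702457)
P(-120, Z(15)) - F = -10/7 - 1*732702457 = -10/7 - 732702457 = -5128917209/7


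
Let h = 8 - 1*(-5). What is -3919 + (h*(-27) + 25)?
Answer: -4245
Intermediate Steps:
h = 13 (h = 8 + 5 = 13)
-3919 + (h*(-27) + 25) = -3919 + (13*(-27) + 25) = -3919 + (-351 + 25) = -3919 - 326 = -4245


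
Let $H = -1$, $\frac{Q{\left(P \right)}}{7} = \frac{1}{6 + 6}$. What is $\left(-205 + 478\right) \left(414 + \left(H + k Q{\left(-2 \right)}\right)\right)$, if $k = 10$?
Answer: $\frac{228683}{2} \approx 1.1434 \cdot 10^{5}$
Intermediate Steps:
$Q{\left(P \right)} = \frac{7}{12}$ ($Q{\left(P \right)} = \frac{7}{6 + 6} = \frac{7}{12}$)
$\left(-205 + 478\right) \left(414 + \left(H + k Q{\left(-2 \right)}\right)\right) = \left(-205 + 478\right) \left(414 + \left(-1 + 10 \cdot \frac{7}{12}\right)\right) = 273 \left(414 + \left(-1 + \frac{35}{6}\right)\right) = 273 \left(414 + \frac{29}{6}\right) = 273 \cdot \frac{2513}{6} = \frac{228683}{2}$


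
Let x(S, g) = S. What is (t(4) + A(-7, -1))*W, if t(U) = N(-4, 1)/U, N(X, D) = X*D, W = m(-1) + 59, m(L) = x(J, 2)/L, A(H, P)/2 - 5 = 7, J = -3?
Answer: 1426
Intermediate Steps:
A(H, P) = 24 (A(H, P) = 10 + 2*7 = 10 + 14 = 24)
m(L) = -3/L
W = 62 (W = -3/(-1) + 59 = -3*(-1) + 59 = 3 + 59 = 62)
N(X, D) = D*X
t(U) = -4/U (t(U) = (1*(-4))/U = -4/U)
(t(4) + A(-7, -1))*W = (-4/4 + 24)*62 = (-4*1/4 + 24)*62 = (-1 + 24)*62 = 23*62 = 1426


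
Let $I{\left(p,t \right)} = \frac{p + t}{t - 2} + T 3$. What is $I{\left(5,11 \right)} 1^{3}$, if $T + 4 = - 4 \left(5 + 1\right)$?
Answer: $- \frac{740}{9} \approx -82.222$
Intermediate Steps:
$T = -28$ ($T = -4 - 4 \left(5 + 1\right) = -4 - 24 = -28$)
$I{\left(p,t \right)} = -84 + \frac{p + t}{-2 + t}$ ($I{\left(p,t \right)} = \frac{p + t}{t - 2} - 84 = \frac{p + t}{-2 + t} - 84 = -84 + \frac{p + t}{-2 + t}$)
$I{\left(5,11 \right)} 1^{3} = \frac{168 + 5 - 913}{-2 + 11} \cdot 1^{3} = \frac{168 + 5 - 913}{9} \cdot 1 = \frac{1}{9} \left(-740\right) 1 = \left(- \frac{740}{9}\right) 1 = - \frac{740}{9}$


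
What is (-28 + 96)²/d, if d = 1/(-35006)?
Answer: -161867744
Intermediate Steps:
d = -1/35006 ≈ -2.8567e-5
(-28 + 96)²/d = (-28 + 96)²/(-1/35006) = 68²*(-35006) = 4624*(-35006) = -161867744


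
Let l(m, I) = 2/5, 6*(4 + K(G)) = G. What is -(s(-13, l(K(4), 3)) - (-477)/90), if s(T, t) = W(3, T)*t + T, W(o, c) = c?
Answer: 129/10 ≈ 12.900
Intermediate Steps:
K(G) = -4 + G/6
l(m, I) = ⅖ (l(m, I) = 2*(⅕) = ⅖)
s(T, t) = T + T*t (s(T, t) = T*t + T = T + T*t)
-(s(-13, l(K(4), 3)) - (-477)/90) = -(-13*(1 + ⅖) - (-477)/90) = -(-13*7/5 - (-477)/90) = -(-91/5 - 1*(-53/10)) = -(-91/5 + 53/10) = -1*(-129/10) = 129/10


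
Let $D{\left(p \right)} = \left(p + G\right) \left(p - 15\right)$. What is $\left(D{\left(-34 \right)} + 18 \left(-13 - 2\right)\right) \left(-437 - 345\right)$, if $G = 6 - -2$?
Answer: $-785128$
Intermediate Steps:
$G = 8$ ($G = 6 + 2 = 8$)
$D{\left(p \right)} = \left(-15 + p\right) \left(8 + p\right)$ ($D{\left(p \right)} = \left(p + 8\right) \left(p - 15\right) = \left(8 + p\right) \left(-15 + p\right) = \left(-15 + p\right) \left(8 + p\right)$)
$\left(D{\left(-34 \right)} + 18 \left(-13 - 2\right)\right) \left(-437 - 345\right) = \left(\left(-120 + \left(-34\right)^{2} - -238\right) + 18 \left(-13 - 2\right)\right) \left(-437 - 345\right) = \left(\left(-120 + 1156 + 238\right) + 18 \left(-15\right)\right) \left(-437 - 345\right) = \left(1274 - 270\right) \left(-782\right) = 1004 \left(-782\right) = -785128$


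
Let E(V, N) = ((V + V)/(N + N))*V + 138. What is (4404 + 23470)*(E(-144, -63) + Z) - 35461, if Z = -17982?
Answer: -506593645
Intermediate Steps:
E(V, N) = 138 + V**2/N (E(V, N) = ((2*V)/((2*N)))*V + 138 = ((2*V)*(1/(2*N)))*V + 138 = (V/N)*V + 138 = V**2/N + 138 = 138 + V**2/N)
(4404 + 23470)*(E(-144, -63) + Z) - 35461 = (4404 + 23470)*((138 + (-144)**2/(-63)) - 17982) - 35461 = 27874*((138 - 1/63*20736) - 17982) - 35461 = 27874*((138 - 2304/7) - 17982) - 35461 = 27874*(-1338/7 - 17982) - 35461 = 27874*(-127212/7) - 35461 = -506558184 - 35461 = -506593645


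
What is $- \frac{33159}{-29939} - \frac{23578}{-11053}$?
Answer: $\frac{21885881}{6753383} \approx 3.2407$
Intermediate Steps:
$- \frac{33159}{-29939} - \frac{23578}{-11053} = \left(-33159\right) \left(- \frac{1}{29939}\right) - - \frac{23578}{11053} = \frac{4737}{4277} + \frac{23578}{11053} = \frac{21885881}{6753383}$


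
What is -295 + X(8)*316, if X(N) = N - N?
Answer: -295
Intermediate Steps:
X(N) = 0
-295 + X(8)*316 = -295 + 0*316 = -295 + 0 = -295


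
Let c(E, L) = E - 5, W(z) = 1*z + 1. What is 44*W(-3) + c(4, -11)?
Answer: -89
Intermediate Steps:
W(z) = 1 + z (W(z) = z + 1 = 1 + z)
c(E, L) = -5 + E
44*W(-3) + c(4, -11) = 44*(1 - 3) + (-5 + 4) = 44*(-2) - 1 = -88 - 1 = -89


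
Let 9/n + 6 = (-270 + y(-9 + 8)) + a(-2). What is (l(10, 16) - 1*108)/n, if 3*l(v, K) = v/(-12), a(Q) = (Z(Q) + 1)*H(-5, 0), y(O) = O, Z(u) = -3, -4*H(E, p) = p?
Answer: 539873/162 ≈ 3332.6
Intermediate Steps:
H(E, p) = -p/4
a(Q) = 0 (a(Q) = (-3 + 1)*(-¼*0) = -2*0 = 0)
l(v, K) = -v/36 (l(v, K) = (v/(-12))/3 = (v*(-1/12))/3 = (-v/12)/3 = -v/36)
n = -9/277 (n = 9/(-6 + ((-270 + (-9 + 8)) + 0)) = 9/(-6 + ((-270 - 1) + 0)) = 9/(-6 + (-271 + 0)) = 9/(-6 - 271) = 9/(-277) = 9*(-1/277) = -9/277 ≈ -0.032491)
(l(10, 16) - 1*108)/n = (-1/36*10 - 1*108)/(-9/277) = (-5/18 - 108)*(-277/9) = -1949/18*(-277/9) = 539873/162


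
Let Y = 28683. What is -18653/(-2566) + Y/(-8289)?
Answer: 9001571/2363286 ≈ 3.8089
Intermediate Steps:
-18653/(-2566) + Y/(-8289) = -18653/(-2566) + 28683/(-8289) = -18653*(-1/2566) + 28683*(-1/8289) = 18653/2566 - 3187/921 = 9001571/2363286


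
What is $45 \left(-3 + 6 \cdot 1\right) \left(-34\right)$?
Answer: $-4590$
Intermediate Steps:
$45 \left(-3 + 6 \cdot 1\right) \left(-34\right) = 45 \left(-3 + 6\right) \left(-34\right) = 45 \cdot 3 \left(-34\right) = 135 \left(-34\right) = -4590$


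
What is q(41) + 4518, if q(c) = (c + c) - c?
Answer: 4559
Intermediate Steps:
q(c) = c (q(c) = 2*c - c = c)
q(41) + 4518 = 41 + 4518 = 4559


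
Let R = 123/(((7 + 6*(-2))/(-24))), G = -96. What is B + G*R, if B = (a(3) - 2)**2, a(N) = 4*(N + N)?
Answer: -280972/5 ≈ -56194.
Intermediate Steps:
a(N) = 8*N (a(N) = 4*(2*N) = 8*N)
B = 484 (B = (8*3 - 2)**2 = (24 - 2)**2 = 22**2 = 484)
R = 2952/5 (R = 123/(((7 - 12)*(-1/24))) = 123/((-5*(-1/24))) = 123/(5/24) = 123*(24/5) = 2952/5 ≈ 590.40)
B + G*R = 484 - 96*2952/5 = 484 - 283392/5 = -280972/5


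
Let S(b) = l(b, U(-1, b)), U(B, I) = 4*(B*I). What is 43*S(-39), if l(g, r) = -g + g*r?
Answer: -259935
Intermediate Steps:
U(B, I) = 4*B*I
S(b) = b*(-1 - 4*b) (S(b) = b*(-1 + 4*(-1)*b) = b*(-1 - 4*b))
43*S(-39) = 43*(-1*(-39)*(1 + 4*(-39))) = 43*(-1*(-39)*(1 - 156)) = 43*(-1*(-39)*(-155)) = 43*(-6045) = -259935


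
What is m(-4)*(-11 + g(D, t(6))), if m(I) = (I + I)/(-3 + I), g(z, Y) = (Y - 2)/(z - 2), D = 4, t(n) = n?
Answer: -72/7 ≈ -10.286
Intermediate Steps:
g(z, Y) = (-2 + Y)/(-2 + z)
m(I) = 2*I/(-3 + I) (m(I) = (2*I)/(-3 + I) = 2*I/(-3 + I))
m(-4)*(-11 + g(D, t(6))) = (2*(-4)/(-3 - 4))*(-11 + (-2 + 6)/(-2 + 4)) = (2*(-4)/(-7))*(-11 + 4/2) = (2*(-4)*(-⅐))*(-11 + (½)*4) = 8*(-11 + 2)/7 = (8/7)*(-9) = -72/7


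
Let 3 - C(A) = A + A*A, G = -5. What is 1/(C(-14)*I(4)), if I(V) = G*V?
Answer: 1/3580 ≈ 0.00027933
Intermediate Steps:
C(A) = 3 - A - A² (C(A) = 3 - (A + A*A) = 3 - (A + A²) = 3 + (-A - A²) = 3 - A - A²)
I(V) = -5*V
1/(C(-14)*I(4)) = 1/((3 - 1*(-14) - 1*(-14)²)*(-5*4)) = 1/((3 + 14 - 1*196)*(-20)) = 1/((3 + 14 - 196)*(-20)) = 1/(-179*(-20)) = 1/3580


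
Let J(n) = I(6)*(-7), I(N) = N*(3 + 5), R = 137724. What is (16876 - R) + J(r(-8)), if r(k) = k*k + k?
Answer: -121184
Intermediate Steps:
I(N) = 8*N (I(N) = N*8 = 8*N)
r(k) = k + k² (r(k) = k² + k = k + k²)
J(n) = -336 (J(n) = (8*6)*(-7) = 48*(-7) = -336)
(16876 - R) + J(r(-8)) = (16876 - 1*137724) - 336 = (16876 - 137724) - 336 = -120848 - 336 = -121184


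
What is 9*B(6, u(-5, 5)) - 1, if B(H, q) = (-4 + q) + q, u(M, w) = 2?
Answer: -1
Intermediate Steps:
B(H, q) = -4 + 2*q
9*B(6, u(-5, 5)) - 1 = 9*(-4 + 2*2) - 1 = 9*(-4 + 4) - 1 = 9*0 - 1 = 0 - 1 = -1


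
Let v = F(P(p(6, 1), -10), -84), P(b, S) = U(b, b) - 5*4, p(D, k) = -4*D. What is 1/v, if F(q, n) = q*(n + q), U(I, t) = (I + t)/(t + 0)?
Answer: 1/1836 ≈ 0.00054466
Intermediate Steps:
U(I, t) = (I + t)/t
P(b, S) = -18 (P(b, S) = (b + b)/b - 5*4 = (2*b)/b - 20 = 2 - 20 = -18)
v = 1836 (v = -18*(-84 - 18) = -18*(-102) = 1836)
1/v = 1/1836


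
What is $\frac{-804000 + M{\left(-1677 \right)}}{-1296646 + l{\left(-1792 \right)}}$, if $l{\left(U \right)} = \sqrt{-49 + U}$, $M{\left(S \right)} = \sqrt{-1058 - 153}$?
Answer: $\frac{804000 - i \sqrt{1211}}{1296646 - i \sqrt{1841}} \approx 0.62006 - 6.3198 \cdot 10^{-6} i$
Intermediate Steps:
$M{\left(S \right)} = i \sqrt{1211}$ ($M{\left(S \right)} = \sqrt{-1058 - 153} = \sqrt{-1211} = i \sqrt{1211}$)
$\frac{-804000 + M{\left(-1677 \right)}}{-1296646 + l{\left(-1792 \right)}} = \frac{-804000 + i \sqrt{1211}}{-1296646 + \sqrt{-49 - 1792}} = \frac{-804000 + i \sqrt{1211}}{-1296646 + \sqrt{-1841}} = \frac{-804000 + i \sqrt{1211}}{-1296646 + i \sqrt{1841}}$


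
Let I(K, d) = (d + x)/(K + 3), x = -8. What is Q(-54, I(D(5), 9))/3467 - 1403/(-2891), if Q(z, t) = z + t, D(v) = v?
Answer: 37667587/80184776 ≈ 0.46976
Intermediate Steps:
I(K, d) = (-8 + d)/(3 + K) (I(K, d) = (d - 8)/(K + 3) = (-8 + d)/(3 + K))
Q(z, t) = t + z
Q(-54, I(D(5), 9))/3467 - 1403/(-2891) = ((-8 + 9)/(3 + 5) - 54)/3467 - 1403/(-2891) = (1/8 - 54)*(1/3467) - 1403*(-1/2891) = ((⅛)*1 - 54)*(1/3467) + 1403/2891 = (⅛ - 54)*(1/3467) + 1403/2891 = -431/8*1/3467 + 1403/2891 = -431/27736 + 1403/2891 = 37667587/80184776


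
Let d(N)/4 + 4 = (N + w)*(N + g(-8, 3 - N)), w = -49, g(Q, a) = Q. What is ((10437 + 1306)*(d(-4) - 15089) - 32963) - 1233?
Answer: -147538019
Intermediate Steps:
d(N) = -16 + 4*(-49 + N)*(-8 + N) (d(N) = -16 + 4*((N - 49)*(N - 8)) = -16 + 4*((-49 + N)*(-8 + N)) = -16 + 4*(-49 + N)*(-8 + N))
((10437 + 1306)*(d(-4) - 15089) - 32963) - 1233 = ((10437 + 1306)*((1552 - 228*(-4) + 4*(-4)**2) - 15089) - 32963) - 1233 = (11743*((1552 + 912 + 4*16) - 15089) - 32963) - 1233 = (11743*((1552 + 912 + 64) - 15089) - 32963) - 1233 = (11743*(2528 - 15089) - 32963) - 1233 = (11743*(-12561) - 32963) - 1233 = (-147503823 - 32963) - 1233 = -147536786 - 1233 = -147538019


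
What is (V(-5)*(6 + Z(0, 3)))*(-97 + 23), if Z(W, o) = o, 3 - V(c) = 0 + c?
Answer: -5328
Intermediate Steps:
V(c) = 3 - c (V(c) = 3 - (0 + c) = 3 - c)
(V(-5)*(6 + Z(0, 3)))*(-97 + 23) = ((3 - 1*(-5))*(6 + 3))*(-97 + 23) = ((3 + 5)*9)*(-74) = (8*9)*(-74) = 72*(-74) = -5328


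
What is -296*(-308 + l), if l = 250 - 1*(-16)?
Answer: 12432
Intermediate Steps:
l = 266 (l = 250 + 16 = 266)
-296*(-308 + l) = -296*(-308 + 266) = -296*(-42) = 12432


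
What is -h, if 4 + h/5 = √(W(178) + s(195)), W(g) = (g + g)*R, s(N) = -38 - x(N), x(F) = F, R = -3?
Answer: 20 - 5*I*√1301 ≈ 20.0 - 180.35*I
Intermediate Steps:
s(N) = -38 - N
W(g) = -6*g (W(g) = (g + g)*(-3) = (2*g)*(-3) = -6*g)
h = -20 + 5*I*√1301 (h = -20 + 5*√(-6*178 + (-38 - 1*195)) = -20 + 5*√(-1068 + (-38 - 195)) = -20 + 5*√(-1068 - 233) = -20 + 5*√(-1301) = -20 + 5*(I*√1301) = -20 + 5*I*√1301 ≈ -20.0 + 180.35*I)
-h = -(-20 + 5*I*√1301) = 20 - 5*I*√1301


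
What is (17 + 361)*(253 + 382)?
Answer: 240030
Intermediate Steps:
(17 + 361)*(253 + 382) = 378*635 = 240030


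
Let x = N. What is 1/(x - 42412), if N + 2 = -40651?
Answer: -1/83065 ≈ -1.2039e-5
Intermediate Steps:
N = -40653 (N = -2 - 40651 = -40653)
x = -40653
1/(x - 42412) = 1/(-40653 - 42412) = 1/(-83065) = -1/83065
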